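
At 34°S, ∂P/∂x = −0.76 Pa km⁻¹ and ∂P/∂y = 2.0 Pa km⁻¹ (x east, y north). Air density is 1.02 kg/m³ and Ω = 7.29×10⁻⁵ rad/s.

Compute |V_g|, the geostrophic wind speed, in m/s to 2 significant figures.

26 m/s

Coriolis parameter at 34°S:
f = 2Ω sin φ = 2 × 7.29×10⁻⁵ × sin 34° = 8.15×10⁻⁵ s⁻¹
In the Southern Hemisphere f is negative: f = −8.15×10⁻⁵ s⁻¹.
Component geostrophic relations (x east, y north):
u_g = −(1/(fρ)) ∂P/∂y,  v_g = (1/(fρ)) ∂P/∂x
u_g = −(2.0×10⁻³)/(−8.15×10⁻⁵ × 1.02) = 24.0 m/s;  v_g = (−0.76×10⁻³)/(−8.15×10⁻⁵ × 1.02) = 9.14 m/s
|V_g| = √(u_g² + v_g²) = 25.7 m/s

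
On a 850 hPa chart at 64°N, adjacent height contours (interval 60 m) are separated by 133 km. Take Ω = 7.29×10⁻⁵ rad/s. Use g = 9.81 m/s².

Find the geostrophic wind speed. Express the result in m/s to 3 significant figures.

33.8 m/s

Coriolis parameter at 64°N:
f = 2Ω sin φ = 2 × 7.29×10⁻⁵ × sin 64° = 1.31×10⁻⁴ s⁻¹
Height gradient: |∂Z/∂n| = 60 m / 133000 m = 4.51×10⁻⁴
On a pressure surface, geostrophic balance gives V_g = (g/f)|∂Z/∂n|:
V_g = 9.81 × 4.51×10⁻⁴ / 1.31×10⁻⁴ = 33.8 m/s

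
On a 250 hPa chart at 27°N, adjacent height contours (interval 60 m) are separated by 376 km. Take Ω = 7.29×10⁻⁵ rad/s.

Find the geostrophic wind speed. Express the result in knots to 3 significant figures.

Coriolis parameter at 27°N:
f = 2Ω sin φ = 2 × 7.29×10⁻⁵ × sin 27° = 6.62×10⁻⁵ s⁻¹
Height gradient: |∂Z/∂n| = 60 m / 376000 m = 1.60×10⁻⁴
On a pressure surface, geostrophic balance gives V_g = (g/f)|∂Z/∂n|:
V_g = 9.81 × 1.60×10⁻⁴ / 6.62×10⁻⁵ = 23.6 m/s
Converting: 23.6 m/s × 1.944 = 46.0 knots

46.0 knots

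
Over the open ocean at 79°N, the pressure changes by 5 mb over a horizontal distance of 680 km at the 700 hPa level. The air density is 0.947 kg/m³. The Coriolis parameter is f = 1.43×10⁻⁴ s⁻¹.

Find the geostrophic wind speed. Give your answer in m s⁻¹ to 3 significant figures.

5.43 m s⁻¹

Pressure gradient: |∂P/∂n| = 500 Pa / 680000 m = 7.35×10⁻⁴ Pa/m
Geostrophic balance (pressure-gradient force = Coriolis force):
V_g = (1/(fρ)) |∂P/∂n| = 7.35×10⁻⁴ / (1.43×10⁻⁴ × 0.947) = 5.43 m/s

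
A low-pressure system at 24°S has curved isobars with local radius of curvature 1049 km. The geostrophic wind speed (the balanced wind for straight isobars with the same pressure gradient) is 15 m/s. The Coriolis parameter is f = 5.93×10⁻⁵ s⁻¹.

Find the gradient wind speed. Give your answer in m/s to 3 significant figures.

12.5 m/s

Around a low, centrifugal force acts outward with Coriolis, so pressure-gradient force balances both:
(1/ρ)|∂P/∂n| = fV + V²/R  →  V² + fR·V − fR·V_g = 0
With fR = 5.93×10⁻⁵ × 1049×10³ m = 62.2 m/s:
V = [−fR + √((fR)² + 4 fR V_g)]/2 = [−62.2 + √(62.2² + 4×62.2×15)]/2 = 12.5 m/s
Subgeostrophic (V < V_g = 15 m/s), as expected around a low.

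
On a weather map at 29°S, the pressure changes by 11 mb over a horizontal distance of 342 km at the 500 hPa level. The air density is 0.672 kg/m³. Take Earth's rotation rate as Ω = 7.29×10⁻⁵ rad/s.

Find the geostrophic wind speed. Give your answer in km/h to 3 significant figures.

244 km/h

Coriolis parameter at 29°S:
f = 2Ω sin φ = 2 × 7.29×10⁻⁵ × sin 29° = 7.07×10⁻⁵ s⁻¹
Pressure gradient: |∂P/∂n| = 1100 Pa / 342000 m = 3.22×10⁻³ Pa/m
Geostrophic balance (pressure-gradient force = Coriolis force):
V_g = (1/(fρ)) |∂P/∂n| = 3.22×10⁻³ / (7.07×10⁻⁵ × 0.672) = 67.7 m/s
Converting: 67.7 m/s × 3.6 = 244 km/h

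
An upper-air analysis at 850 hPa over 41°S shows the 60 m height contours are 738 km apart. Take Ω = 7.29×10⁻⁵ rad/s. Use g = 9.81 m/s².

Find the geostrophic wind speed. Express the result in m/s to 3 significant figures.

8.34 m/s

Coriolis parameter at 41°S:
f = 2Ω sin φ = 2 × 7.29×10⁻⁵ × sin 41° = 9.57×10⁻⁵ s⁻¹
Height gradient: |∂Z/∂n| = 60 m / 738000 m = 8.13×10⁻⁵
On a pressure surface, geostrophic balance gives V_g = (g/f)|∂Z/∂n|:
V_g = 9.81 × 8.13×10⁻⁵ / 9.57×10⁻⁵ = 8.34 m/s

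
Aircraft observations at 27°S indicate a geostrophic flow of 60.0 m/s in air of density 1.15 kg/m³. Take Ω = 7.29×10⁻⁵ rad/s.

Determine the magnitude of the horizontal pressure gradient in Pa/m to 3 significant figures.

Coriolis parameter at 27°S:
f = 2Ω sin φ = 2 × 7.29×10⁻⁵ × sin 27° = 6.62×10⁻⁵ s⁻¹
Geostrophic balance rearranged: |∂P/∂n| = f ρ V_g
|∂P/∂n| = 6.62×10⁻⁵ × 1.15 × 60.0 = 4.57×10⁻³ Pa/m

4.57×10⁻³ Pa/m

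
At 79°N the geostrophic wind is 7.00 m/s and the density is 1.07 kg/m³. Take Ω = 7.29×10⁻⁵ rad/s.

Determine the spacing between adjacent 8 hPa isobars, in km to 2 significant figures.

Coriolis parameter at 79°N:
f = 2Ω sin φ = 2 × 7.29×10⁻⁵ × sin 79° = 1.43×10⁻⁴ s⁻¹
Geostrophic balance rearranged: |∂P/∂n| = f ρ V_g
|∂P/∂n| = 1.43×10⁻⁴ × 1.07 × 7.00 = 1.07×10⁻³ Pa/m
Isobar spacing: Δn = ΔP/|∂P/∂n| = 800 Pa / 1.07×10⁻³ Pa/m = 746284 m ≈ 750 km

750 km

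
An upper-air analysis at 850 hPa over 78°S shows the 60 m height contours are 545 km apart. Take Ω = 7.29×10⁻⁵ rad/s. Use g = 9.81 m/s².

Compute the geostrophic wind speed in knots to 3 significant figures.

Coriolis parameter at 78°S:
f = 2Ω sin φ = 2 × 7.29×10⁻⁵ × sin 78° = 1.43×10⁻⁴ s⁻¹
Height gradient: |∂Z/∂n| = 60 m / 545000 m = 1.10×10⁻⁴
On a pressure surface, geostrophic balance gives V_g = (g/f)|∂Z/∂n|:
V_g = 9.81 × 1.10×10⁻⁴ / 1.43×10⁻⁴ = 7.57 m/s
Converting: 7.57 m/s × 1.944 = 14.7 knots

14.7 knots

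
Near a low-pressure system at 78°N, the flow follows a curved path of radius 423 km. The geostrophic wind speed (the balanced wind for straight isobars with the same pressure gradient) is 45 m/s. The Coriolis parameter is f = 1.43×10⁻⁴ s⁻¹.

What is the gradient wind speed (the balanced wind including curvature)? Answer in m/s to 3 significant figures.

Around a low, centrifugal force acts outward with Coriolis, so pressure-gradient force balances both:
(1/ρ)|∂P/∂n| = fV + V²/R  →  V² + fR·V − fR·V_g = 0
With fR = 1.43×10⁻⁴ × 423×10³ m = 60.5 m/s:
V = [−fR + √((fR)² + 4 fR V_g)]/2 = [−60.5 + √(60.5² + 4×60.5×45)]/2 = 30.1 m/s
Subgeostrophic (V < V_g = 45 m/s), as expected around a low.

30.1 m/s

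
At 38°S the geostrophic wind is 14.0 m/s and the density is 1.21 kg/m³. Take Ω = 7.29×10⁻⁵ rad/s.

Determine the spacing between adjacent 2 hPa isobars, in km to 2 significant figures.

130 km

Coriolis parameter at 38°S:
f = 2Ω sin φ = 2 × 7.29×10⁻⁵ × sin 38° = 8.98×10⁻⁵ s⁻¹
Geostrophic balance rearranged: |∂P/∂n| = f ρ V_g
|∂P/∂n| = 8.98×10⁻⁵ × 1.21 × 14.0 = 1.52×10⁻³ Pa/m
Isobar spacing: Δn = ΔP/|∂P/∂n| = 200 Pa / 1.52×10⁻³ Pa/m = 131528 m ≈ 130 km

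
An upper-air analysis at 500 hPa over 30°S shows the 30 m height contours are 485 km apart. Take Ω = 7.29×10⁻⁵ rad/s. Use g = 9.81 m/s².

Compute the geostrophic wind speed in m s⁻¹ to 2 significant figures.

8.3 m s⁻¹

Coriolis parameter at 30°S:
f = 2Ω sin φ = 2 × 7.29×10⁻⁵ × sin 30° = 7.29×10⁻⁵ s⁻¹
Height gradient: |∂Z/∂n| = 30 m / 485000 m = 6.19×10⁻⁵
On a pressure surface, geostrophic balance gives V_g = (g/f)|∂Z/∂n|:
V_g = 9.81 × 6.19×10⁻⁵ / 7.29×10⁻⁵ = 8.32 m/s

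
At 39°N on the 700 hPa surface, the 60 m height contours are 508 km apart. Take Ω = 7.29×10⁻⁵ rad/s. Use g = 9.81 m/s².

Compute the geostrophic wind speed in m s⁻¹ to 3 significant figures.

Coriolis parameter at 39°N:
f = 2Ω sin φ = 2 × 7.29×10⁻⁵ × sin 39° = 9.18×10⁻⁵ s⁻¹
Height gradient: |∂Z/∂n| = 60 m / 508000 m = 1.18×10⁻⁴
On a pressure surface, geostrophic balance gives V_g = (g/f)|∂Z/∂n|:
V_g = 9.81 × 1.18×10⁻⁴ / 9.18×10⁻⁵ = 12.6 m/s

12.6 m s⁻¹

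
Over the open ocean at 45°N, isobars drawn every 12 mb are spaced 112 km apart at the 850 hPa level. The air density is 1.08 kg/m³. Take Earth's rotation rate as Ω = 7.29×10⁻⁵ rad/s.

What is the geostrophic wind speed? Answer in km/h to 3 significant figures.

346 km/h

Coriolis parameter at 45°N:
f = 2Ω sin φ = 2 × 7.29×10⁻⁵ × sin 45° = 1.03×10⁻⁴ s⁻¹
Pressure gradient: |∂P/∂n| = 1200 Pa / 112000 m = 1.07×10⁻² Pa/m
Geostrophic balance (pressure-gradient force = Coriolis force):
V_g = (1/(fρ)) |∂P/∂n| = 1.07×10⁻² / (1.03×10⁻⁴ × 1.08) = 96.2 m/s
Converting: 96.2 m/s × 3.6 = 346 km/h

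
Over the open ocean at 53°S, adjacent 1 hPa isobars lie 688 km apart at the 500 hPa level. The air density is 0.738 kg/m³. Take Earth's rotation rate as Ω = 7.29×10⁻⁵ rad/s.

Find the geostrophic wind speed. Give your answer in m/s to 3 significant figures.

1.69 m/s

Coriolis parameter at 53°S:
f = 2Ω sin φ = 2 × 7.29×10⁻⁵ × sin 53° = 1.16×10⁻⁴ s⁻¹
Pressure gradient: |∂P/∂n| = 100 Pa / 688000 m = 1.45×10⁻⁴ Pa/m
Geostrophic balance (pressure-gradient force = Coriolis force):
V_g = (1/(fρ)) |∂P/∂n| = 1.45×10⁻⁴ / (1.16×10⁻⁴ × 0.738) = 1.69 m/s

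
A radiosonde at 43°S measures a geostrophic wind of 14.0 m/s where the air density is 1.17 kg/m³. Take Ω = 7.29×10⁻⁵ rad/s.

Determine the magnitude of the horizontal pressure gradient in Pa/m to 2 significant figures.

Coriolis parameter at 43°S:
f = 2Ω sin φ = 2 × 7.29×10⁻⁵ × sin 43° = 9.94×10⁻⁵ s⁻¹
Geostrophic balance rearranged: |∂P/∂n| = f ρ V_g
|∂P/∂n| = 9.94×10⁻⁵ × 1.17 × 14.0 = 1.63×10⁻³ Pa/m

1.6×10⁻³ Pa/m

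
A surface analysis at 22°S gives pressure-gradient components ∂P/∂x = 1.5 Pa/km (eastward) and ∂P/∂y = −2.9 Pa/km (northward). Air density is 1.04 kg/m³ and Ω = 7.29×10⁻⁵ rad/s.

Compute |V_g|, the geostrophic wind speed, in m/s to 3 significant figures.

Coriolis parameter at 22°S:
f = 2Ω sin φ = 2 × 7.29×10⁻⁵ × sin 22° = 5.46×10⁻⁵ s⁻¹
In the Southern Hemisphere f is negative: f = −5.46×10⁻⁵ s⁻¹.
Component geostrophic relations (x east, y north):
u_g = −(1/(fρ)) ∂P/∂y,  v_g = (1/(fρ)) ∂P/∂x
u_g = −(−2.9×10⁻³)/(−5.46×10⁻⁵ × 1.04) = −51.1 m/s;  v_g = (1.5×10⁻³)/(−5.46×10⁻⁵ × 1.04) = −26.4 m/s
|V_g| = √(u_g² + v_g²) = 57.5 m/s

57.5 m/s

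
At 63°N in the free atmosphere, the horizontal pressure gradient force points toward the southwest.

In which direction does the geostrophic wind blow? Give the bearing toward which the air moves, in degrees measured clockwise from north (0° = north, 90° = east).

The pressure-gradient force points toward the southwest (bearing 225°).
Geostrophic balance: in the Northern Hemisphere the Coriolis force deflects motion to the right, so the geostrophic wind blows 90° to the right of the pressure-gradient force (low pressure on the left).
Rotating 225° by 90° clockwise gives 315° — the wind blows toward the northwest.

315°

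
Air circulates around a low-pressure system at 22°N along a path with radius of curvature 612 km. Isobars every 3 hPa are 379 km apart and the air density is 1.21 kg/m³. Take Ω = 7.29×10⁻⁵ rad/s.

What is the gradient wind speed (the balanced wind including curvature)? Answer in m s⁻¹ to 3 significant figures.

9.36 m s⁻¹

Coriolis parameter at 22°N:
f = 2Ω sin φ = 2 × 7.29×10⁻⁵ × sin 22° = 5.46×10⁻⁵ s⁻¹
Pressure gradient: |∂P/∂n| = 300 Pa / 379000 m = 7.92×10⁻⁴ Pa/m
Geostrophic speed: V_g = |∂P/∂n|/(fρ) = 7.92×10⁻⁴/(5.46×10⁻⁵ × 1.21) = 12.0 m/s
Around a low, centrifugal force acts outward with Coriolis, so pressure-gradient force balances both:
(1/ρ)|∂P/∂n| = fV + V²/R  →  V² + fR·V − fR·V_g = 0
With fR = 5.46×10⁻⁵ × 612×10³ m = 33.4 m/s:
V = [−fR + √((fR)² + 4 fR V_g)]/2 = [−33.4 + √(33.4² + 4×33.4×12)]/2 = 9.36 m/s
Subgeostrophic (V < V_g = 12 m/s), as expected around a low.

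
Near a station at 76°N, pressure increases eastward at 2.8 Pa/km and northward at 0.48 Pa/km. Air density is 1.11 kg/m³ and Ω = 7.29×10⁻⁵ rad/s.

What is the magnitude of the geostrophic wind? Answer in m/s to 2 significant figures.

Coriolis parameter at 76°N:
f = 2Ω sin φ = 2 × 7.29×10⁻⁵ × sin 76° = 1.41×10⁻⁴ s⁻¹
Component geostrophic relations (x east, y north):
u_g = −(1/(fρ)) ∂P/∂y,  v_g = (1/(fρ)) ∂P/∂x
u_g = −(0.48×10⁻³)/(1.41×10⁻⁴ × 1.11) = −3.06 m/s;  v_g = (2.8×10⁻³)/(1.41×10⁻⁴ × 1.11) = 17.8 m/s
|V_g| = √(u_g² + v_g²) = 18.1 m/s

18 m/s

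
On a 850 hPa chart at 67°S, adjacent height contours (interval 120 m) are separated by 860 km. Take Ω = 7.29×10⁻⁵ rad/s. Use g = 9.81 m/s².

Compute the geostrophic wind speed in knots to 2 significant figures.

Coriolis parameter at 67°S:
f = 2Ω sin φ = 2 × 7.29×10⁻⁵ × sin 67° = 1.34×10⁻⁴ s⁻¹
Height gradient: |∂Z/∂n| = 120 m / 860000 m = 1.40×10⁻⁴
On a pressure surface, geostrophic balance gives V_g = (g/f)|∂Z/∂n|:
V_g = 9.81 × 1.40×10⁻⁴ / 1.34×10⁻⁴ = 10.2 m/s
Converting: 10.2 m/s × 1.944 = 20 knots

20 knots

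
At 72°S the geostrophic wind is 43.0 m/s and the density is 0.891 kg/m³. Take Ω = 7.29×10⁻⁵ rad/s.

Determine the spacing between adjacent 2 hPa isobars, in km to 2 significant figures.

38 km

Coriolis parameter at 72°S:
f = 2Ω sin φ = 2 × 7.29×10⁻⁵ × sin 72° = 1.39×10⁻⁴ s⁻¹
Geostrophic balance rearranged: |∂P/∂n| = f ρ V_g
|∂P/∂n| = 1.39×10⁻⁴ × 0.891 × 43.0 = 5.31×10⁻³ Pa/m
Isobar spacing: Δn = ΔP/|∂P/∂n| = 200 Pa / 5.31×10⁻³ Pa/m = 37646 m ≈ 38 km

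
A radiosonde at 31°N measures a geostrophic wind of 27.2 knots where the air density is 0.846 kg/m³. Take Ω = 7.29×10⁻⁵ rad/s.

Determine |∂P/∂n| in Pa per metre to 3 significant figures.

8.89×10⁻⁴ Pa/m

Coriolis parameter at 31°N:
f = 2Ω sin φ = 2 × 7.29×10⁻⁵ × sin 31° = 7.51×10⁻⁵ s⁻¹
Wind speed in SI: 27.2 knots = 14.0 m/s
Geostrophic balance rearranged: |∂P/∂n| = f ρ V_g
|∂P/∂n| = 7.51×10⁻⁵ × 0.846 × 14.0 = 8.89×10⁻⁴ Pa/m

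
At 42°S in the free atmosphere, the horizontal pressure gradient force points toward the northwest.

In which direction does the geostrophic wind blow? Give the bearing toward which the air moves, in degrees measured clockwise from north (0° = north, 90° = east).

225°

The pressure-gradient force points toward the northwest (bearing 315°).
Geostrophic balance: in the Southern Hemisphere the Coriolis force deflects motion to the left, so the geostrophic wind blows 90° to the left of the pressure-gradient force (low pressure on the right).
Rotating 315° by 90° counterclockwise gives 225° — the wind blows toward the southwest.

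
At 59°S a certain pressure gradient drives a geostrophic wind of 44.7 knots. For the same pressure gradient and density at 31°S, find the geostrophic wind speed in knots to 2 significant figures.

With the same pressure gradient and density, V_g ∝ 1/f ∝ 1/sin φ.
V₂ = V₁ · sin φ₁ / sin φ₂ = 44.7 × sin 59° / sin 31°
V₂ = 44.7 × 0.8572/0.5150 = 74 knots

74 knots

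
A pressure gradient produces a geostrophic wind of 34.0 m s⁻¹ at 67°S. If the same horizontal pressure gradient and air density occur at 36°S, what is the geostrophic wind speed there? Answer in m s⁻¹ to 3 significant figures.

With the same pressure gradient and density, V_g ∝ 1/f ∝ 1/sin φ.
V₂ = V₁ · sin φ₁ / sin φ₂ = 34.0 × sin 67° / sin 36°
V₂ = 34.0 × 0.9205/0.5878 = 53.2 m s⁻¹

53.2 m s⁻¹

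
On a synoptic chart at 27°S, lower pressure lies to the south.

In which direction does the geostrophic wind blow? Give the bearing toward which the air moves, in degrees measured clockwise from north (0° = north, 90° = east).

The pressure-gradient force points toward the south (bearing 180°).
Geostrophic balance: in the Southern Hemisphere the Coriolis force deflects motion to the left, so the geostrophic wind blows 90° to the left of the pressure-gradient force (low pressure on the right).
Rotating 180° by 90° counterclockwise gives 090° — the wind blows toward the east.

090°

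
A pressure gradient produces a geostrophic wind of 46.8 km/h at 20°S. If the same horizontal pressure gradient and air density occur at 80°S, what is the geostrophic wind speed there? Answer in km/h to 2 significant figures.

With the same pressure gradient and density, V_g ∝ 1/f ∝ 1/sin φ.
V₂ = V₁ · sin φ₁ / sin φ₂ = 46.8 × sin 20° / sin 80°
V₂ = 46.8 × 0.3420/0.9848 = 16 km/h

16 km/h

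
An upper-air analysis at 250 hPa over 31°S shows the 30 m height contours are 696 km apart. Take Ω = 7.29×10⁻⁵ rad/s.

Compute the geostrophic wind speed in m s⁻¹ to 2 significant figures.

5.6 m s⁻¹

Coriolis parameter at 31°S:
f = 2Ω sin φ = 2 × 7.29×10⁻⁵ × sin 31° = 7.51×10⁻⁵ s⁻¹
Height gradient: |∂Z/∂n| = 30 m / 696000 m = 4.31×10⁻⁵
On a pressure surface, geostrophic balance gives V_g = (g/f)|∂Z/∂n|:
V_g = 9.81 × 4.31×10⁻⁵ / 7.51×10⁻⁵ = 5.63 m/s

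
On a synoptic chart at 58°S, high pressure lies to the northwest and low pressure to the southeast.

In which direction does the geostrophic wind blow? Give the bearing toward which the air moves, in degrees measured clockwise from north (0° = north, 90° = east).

The pressure-gradient force points toward the southeast (bearing 135°).
Geostrophic balance: in the Southern Hemisphere the Coriolis force deflects motion to the left, so the geostrophic wind blows 90° to the left of the pressure-gradient force (low pressure on the right).
Rotating 135° by 90° counterclockwise gives 045° — the wind blows toward the northeast.

045°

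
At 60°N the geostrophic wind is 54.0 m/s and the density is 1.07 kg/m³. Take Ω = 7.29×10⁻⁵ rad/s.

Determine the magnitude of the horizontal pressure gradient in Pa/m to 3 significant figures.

7.30×10⁻³ Pa/m

Coriolis parameter at 60°N:
f = 2Ω sin φ = 2 × 7.29×10⁻⁵ × sin 60° = 1.26×10⁻⁴ s⁻¹
Geostrophic balance rearranged: |∂P/∂n| = f ρ V_g
|∂P/∂n| = 1.26×10⁻⁴ × 1.07 × 54.0 = 7.30×10⁻³ Pa/m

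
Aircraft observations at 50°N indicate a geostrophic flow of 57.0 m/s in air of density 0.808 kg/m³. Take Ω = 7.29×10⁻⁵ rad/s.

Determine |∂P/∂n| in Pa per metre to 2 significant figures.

5.1×10⁻³ Pa/m

Coriolis parameter at 50°N:
f = 2Ω sin φ = 2 × 7.29×10⁻⁵ × sin 50° = 1.12×10⁻⁴ s⁻¹
Geostrophic balance rearranged: |∂P/∂n| = f ρ V_g
|∂P/∂n| = 1.12×10⁻⁴ × 0.808 × 57.0 = 5.14×10⁻³ Pa/m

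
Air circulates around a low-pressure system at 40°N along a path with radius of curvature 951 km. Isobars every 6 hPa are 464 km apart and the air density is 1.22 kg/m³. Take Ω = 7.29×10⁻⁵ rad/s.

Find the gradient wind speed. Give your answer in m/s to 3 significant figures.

10.2 m/s

Coriolis parameter at 40°N:
f = 2Ω sin φ = 2 × 7.29×10⁻⁵ × sin 40° = 9.37×10⁻⁵ s⁻¹
Pressure gradient: |∂P/∂n| = 600 Pa / 464000 m = 1.29×10⁻³ Pa/m
Geostrophic speed: V_g = |∂P/∂n|/(fρ) = 1.29×10⁻³/(9.37×10⁻⁵ × 1.22) = 11.3 m/s
Around a low, centrifugal force acts outward with Coriolis, so pressure-gradient force balances both:
(1/ρ)|∂P/∂n| = fV + V²/R  →  V² + fR·V − fR·V_g = 0
With fR = 9.37×10⁻⁵ × 951×10³ m = 89.1 m/s:
V = [−fR + √((fR)² + 4 fR V_g)]/2 = [−89.1 + √(89.1² + 4×89.1×11.3)]/2 = 10.2 m/s
Subgeostrophic (V < V_g = 11.3 m/s), as expected around a low.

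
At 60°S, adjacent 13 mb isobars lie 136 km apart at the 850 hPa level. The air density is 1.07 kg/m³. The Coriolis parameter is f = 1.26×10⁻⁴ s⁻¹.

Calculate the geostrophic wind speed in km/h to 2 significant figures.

260 km/h

Pressure gradient: |∂P/∂n| = 1300 Pa / 136000 m = 9.56×10⁻³ Pa/m
Geostrophic balance (pressure-gradient force = Coriolis force):
V_g = (1/(fρ)) |∂P/∂n| = 9.56×10⁻³ / (1.26×10⁻⁴ × 1.07) = 70.9 m/s
Converting: 70.9 m/s × 3.6 = 260 km/h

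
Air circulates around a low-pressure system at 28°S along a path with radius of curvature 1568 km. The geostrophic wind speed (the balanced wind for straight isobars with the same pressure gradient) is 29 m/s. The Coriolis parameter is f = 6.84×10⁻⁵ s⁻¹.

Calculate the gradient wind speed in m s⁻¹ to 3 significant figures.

Around a low, centrifugal force acts outward with Coriolis, so pressure-gradient force balances both:
(1/ρ)|∂P/∂n| = fV + V²/R  →  V² + fR·V − fR·V_g = 0
With fR = 6.84×10⁻⁵ × 1568×10³ m = 107 m/s:
V = [−fR + √((fR)² + 4 fR V_g)]/2 = [−107 + √(107² + 4×107×29)]/2 = 23.7 m/s
Subgeostrophic (V < V_g = 29 m/s), as expected around a low.

23.7 m s⁻¹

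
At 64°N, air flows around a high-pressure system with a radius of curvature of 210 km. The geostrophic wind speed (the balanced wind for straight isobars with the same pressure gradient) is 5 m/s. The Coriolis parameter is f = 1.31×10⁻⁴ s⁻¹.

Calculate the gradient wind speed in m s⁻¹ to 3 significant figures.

Around a high, pressure-gradient force acts outward with centrifugal, so Coriolis balances both:
fV = (1/ρ)|∂P/∂n| + V²/R  →  V² − fR·V + fR·V_g = 0
With fR = 1.31×10⁻⁴ × 210×10³ m = 27.5 m/s:
V = [fR − √((fR)² − 4 fR V_g)]/2 = [27.5 − √(27.5² − 4×27.5×5)]/2 = 6.57 m/s
Supergeostrophic (V > V_g = 5 m/s), as expected around a high.

6.57 m s⁻¹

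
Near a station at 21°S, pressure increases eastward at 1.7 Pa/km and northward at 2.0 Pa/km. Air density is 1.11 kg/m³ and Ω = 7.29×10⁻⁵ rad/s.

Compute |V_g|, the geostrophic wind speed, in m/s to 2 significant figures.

Coriolis parameter at 21°S:
f = 2Ω sin φ = 2 × 7.29×10⁻⁵ × sin 21° = 5.23×10⁻⁵ s⁻¹
In the Southern Hemisphere f is negative: f = −5.23×10⁻⁵ s⁻¹.
Component geostrophic relations (x east, y north):
u_g = −(1/(fρ)) ∂P/∂y,  v_g = (1/(fρ)) ∂P/∂x
u_g = −(2.0×10⁻³)/(−5.23×10⁻⁵ × 1.11) = 34.5 m/s;  v_g = (1.7×10⁻³)/(−5.23×10⁻⁵ × 1.11) = −29.3 m/s
|V_g| = √(u_g² + v_g²) = 45.3 m/s

45 m/s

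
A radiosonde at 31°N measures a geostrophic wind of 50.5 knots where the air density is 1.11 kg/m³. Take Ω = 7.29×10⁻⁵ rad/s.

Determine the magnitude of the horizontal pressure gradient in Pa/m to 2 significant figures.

Coriolis parameter at 31°N:
f = 2Ω sin φ = 2 × 7.29×10⁻⁵ × sin 31° = 7.51×10⁻⁵ s⁻¹
Wind speed in SI: 50.5 knots = 26.0 m/s
Geostrophic balance rearranged: |∂P/∂n| = f ρ V_g
|∂P/∂n| = 7.51×10⁻⁵ × 1.11 × 26.0 = 2.17×10⁻³ Pa/m

2.2×10⁻³ Pa/m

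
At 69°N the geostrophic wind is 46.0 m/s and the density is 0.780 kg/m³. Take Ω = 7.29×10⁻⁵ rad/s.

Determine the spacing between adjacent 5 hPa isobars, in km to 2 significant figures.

Coriolis parameter at 69°N:
f = 2Ω sin φ = 2 × 7.29×10⁻⁵ × sin 69° = 1.36×10⁻⁴ s⁻¹
Geostrophic balance rearranged: |∂P/∂n| = f ρ V_g
|∂P/∂n| = 1.36×10⁻⁴ × 0.780 × 46.0 = 4.88×10⁻³ Pa/m
Isobar spacing: Δn = ΔP/|∂P/∂n| = 500 Pa / 4.88×10⁻³ Pa/m = 102378 m ≈ 100 km

100 km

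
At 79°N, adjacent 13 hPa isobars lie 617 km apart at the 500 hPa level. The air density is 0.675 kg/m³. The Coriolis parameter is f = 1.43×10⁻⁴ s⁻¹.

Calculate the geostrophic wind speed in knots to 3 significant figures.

Pressure gradient: |∂P/∂n| = 1300 Pa / 617000 m = 2.11×10⁻³ Pa/m
Geostrophic balance (pressure-gradient force = Coriolis force):
V_g = (1/(fρ)) |∂P/∂n| = 2.11×10⁻³ / (1.43×10⁻⁴ × 0.675) = 21.8 m/s
Converting: 21.8 m/s × 1.944 = 42.4 knots

42.4 knots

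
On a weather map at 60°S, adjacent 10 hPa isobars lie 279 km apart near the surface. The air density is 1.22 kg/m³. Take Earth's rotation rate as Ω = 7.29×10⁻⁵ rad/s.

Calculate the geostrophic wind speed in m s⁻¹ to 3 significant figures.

23.3 m s⁻¹

Coriolis parameter at 60°S:
f = 2Ω sin φ = 2 × 7.29×10⁻⁵ × sin 60° = 1.26×10⁻⁴ s⁻¹
Pressure gradient: |∂P/∂n| = 1000 Pa / 279000 m = 3.58×10⁻³ Pa/m
Geostrophic balance (pressure-gradient force = Coriolis force):
V_g = (1/(fρ)) |∂P/∂n| = 3.58×10⁻³ / (1.26×10⁻⁴ × 1.22) = 23.3 m/s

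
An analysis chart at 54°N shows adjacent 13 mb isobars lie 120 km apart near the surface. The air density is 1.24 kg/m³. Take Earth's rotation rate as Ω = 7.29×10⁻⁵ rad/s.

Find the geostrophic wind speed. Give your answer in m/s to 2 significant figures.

74 m/s

Coriolis parameter at 54°N:
f = 2Ω sin φ = 2 × 7.29×10⁻⁵ × sin 54° = 1.18×10⁻⁴ s⁻¹
Pressure gradient: |∂P/∂n| = 1300 Pa / 120000 m = 1.08×10⁻² Pa/m
Geostrophic balance (pressure-gradient force = Coriolis force):
V_g = (1/(fρ)) |∂P/∂n| = 1.08×10⁻² / (1.18×10⁻⁴ × 1.24) = 74.1 m/s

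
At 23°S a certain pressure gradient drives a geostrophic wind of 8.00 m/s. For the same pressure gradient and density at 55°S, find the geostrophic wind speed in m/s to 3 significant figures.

With the same pressure gradient and density, V_g ∝ 1/f ∝ 1/sin φ.
V₂ = V₁ · sin φ₁ / sin φ₂ = 8.00 × sin 23° / sin 55°
V₂ = 8.00 × 0.3907/0.8192 = 3.82 m/s

3.82 m/s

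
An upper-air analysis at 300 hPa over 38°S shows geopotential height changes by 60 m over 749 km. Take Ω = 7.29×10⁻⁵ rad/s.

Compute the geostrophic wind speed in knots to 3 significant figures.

Coriolis parameter at 38°S:
f = 2Ω sin φ = 2 × 7.29×10⁻⁵ × sin 38° = 8.98×10⁻⁵ s⁻¹
Height gradient: |∂Z/∂n| = 60 m / 749000 m = 8.01×10⁻⁵
On a pressure surface, geostrophic balance gives V_g = (g/f)|∂Z/∂n|:
V_g = 9.81 × 8.01×10⁻⁵ / 8.98×10⁻⁵ = 8.75 m/s
Converting: 8.75 m/s × 1.944 = 17.0 knots

17.0 knots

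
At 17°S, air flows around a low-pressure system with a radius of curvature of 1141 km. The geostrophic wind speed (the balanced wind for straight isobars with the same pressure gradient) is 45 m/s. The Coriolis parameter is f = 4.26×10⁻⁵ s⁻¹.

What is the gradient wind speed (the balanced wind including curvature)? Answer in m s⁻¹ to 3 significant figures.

28.4 m s⁻¹

Around a low, centrifugal force acts outward with Coriolis, so pressure-gradient force balances both:
(1/ρ)|∂P/∂n| = fV + V²/R  →  V² + fR·V − fR·V_g = 0
With fR = 4.26×10⁻⁵ × 1141×10³ m = 48.6 m/s:
V = [−fR + √((fR)² + 4 fR V_g)]/2 = [−48.6 + √(48.6² + 4×48.6×45)]/2 = 28.4 m/s
Subgeostrophic (V < V_g = 45 m/s), as expected around a low.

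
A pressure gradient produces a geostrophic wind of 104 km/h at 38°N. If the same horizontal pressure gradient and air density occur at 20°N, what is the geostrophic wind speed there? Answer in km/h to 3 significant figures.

With the same pressure gradient and density, V_g ∝ 1/f ∝ 1/sin φ.
V₂ = V₁ · sin φ₁ / sin φ₂ = 104 × sin 38° / sin 20°
V₂ = 104 × 0.6157/0.3420 = 187 km/h

187 km/h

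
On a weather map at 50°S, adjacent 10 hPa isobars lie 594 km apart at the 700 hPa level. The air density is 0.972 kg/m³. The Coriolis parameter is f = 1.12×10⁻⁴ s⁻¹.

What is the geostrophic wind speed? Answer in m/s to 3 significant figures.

15.5 m/s

Pressure gradient: |∂P/∂n| = 1000 Pa / 594000 m = 1.68×10⁻³ Pa/m
Geostrophic balance (pressure-gradient force = Coriolis force):
V_g = (1/(fρ)) |∂P/∂n| = 1.68×10⁻³ / (1.12×10⁻⁴ × 0.972) = 15.5 m/s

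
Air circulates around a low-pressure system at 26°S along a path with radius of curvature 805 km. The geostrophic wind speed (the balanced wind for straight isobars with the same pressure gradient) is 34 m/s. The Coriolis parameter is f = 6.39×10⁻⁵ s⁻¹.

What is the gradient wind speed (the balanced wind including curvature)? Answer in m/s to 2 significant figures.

23 m/s

Around a low, centrifugal force acts outward with Coriolis, so pressure-gradient force balances both:
(1/ρ)|∂P/∂n| = fV + V²/R  →  V² + fR·V − fR·V_g = 0
With fR = 6.39×10⁻⁵ × 805×10³ m = 51.4 m/s:
V = [−fR + √((fR)² + 4 fR V_g)]/2 = [−51.4 + √(51.4² + 4×51.4×34)]/2 = 23.4 m/s
Subgeostrophic (V < V_g = 34 m/s), as expected around a low.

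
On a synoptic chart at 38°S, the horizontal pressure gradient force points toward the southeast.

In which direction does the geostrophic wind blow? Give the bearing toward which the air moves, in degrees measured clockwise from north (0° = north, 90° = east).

The pressure-gradient force points toward the southeast (bearing 135°).
Geostrophic balance: in the Southern Hemisphere the Coriolis force deflects motion to the left, so the geostrophic wind blows 90° to the left of the pressure-gradient force (low pressure on the right).
Rotating 135° by 90° counterclockwise gives 045° — the wind blows toward the northeast.

045°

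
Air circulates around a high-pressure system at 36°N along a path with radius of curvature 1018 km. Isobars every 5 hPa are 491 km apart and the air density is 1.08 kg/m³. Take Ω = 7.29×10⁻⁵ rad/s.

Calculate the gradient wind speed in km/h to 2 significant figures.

Coriolis parameter at 36°N:
f = 2Ω sin φ = 2 × 7.29×10⁻⁵ × sin 36° = 8.57×10⁻⁵ s⁻¹
Pressure gradient: |∂P/∂n| = 500 Pa / 491000 m = 1.02×10⁻³ Pa/m
Geostrophic speed: V_g = |∂P/∂n|/(fρ) = 1.02×10⁻³/(8.57×10⁻⁵ × 1.08) = 11.0 m/s
Around a high, pressure-gradient force acts outward with centrifugal, so Coriolis balances both:
fV = (1/ρ)|∂P/∂n| + V²/R  →  V² − fR·V + fR·V_g = 0
With fR = 8.57×10⁻⁵ × 1018×10³ m = 87.2 m/s:
V = [fR − √((fR)² − 4 fR V_g)]/2 = [87.2 − √(87.2² − 4×87.2×11)]/2 = 12.9 m/s
Supergeostrophic (V > V_g = 11 m/s), as expected around a high.
Converting: 12.9 m/s × 3.6 = 46 km/h

46 km/h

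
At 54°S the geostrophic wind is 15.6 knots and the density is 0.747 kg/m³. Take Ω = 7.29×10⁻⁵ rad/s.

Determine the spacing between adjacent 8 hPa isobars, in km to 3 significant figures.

1130 km

Coriolis parameter at 54°S:
f = 2Ω sin φ = 2 × 7.29×10⁻⁵ × sin 54° = 1.18×10⁻⁴ s⁻¹
Wind speed in SI: 15.6 knots = 8.03 m/s
Geostrophic balance rearranged: |∂P/∂n| = f ρ V_g
|∂P/∂n| = 1.18×10⁻⁴ × 0.747 × 8.03 = 7.07×10⁻⁴ Pa/m
Isobar spacing: Δn = ΔP/|∂P/∂n| = 800 Pa / 7.07×10⁻⁴ Pa/m = 1131336 m ≈ 1130 km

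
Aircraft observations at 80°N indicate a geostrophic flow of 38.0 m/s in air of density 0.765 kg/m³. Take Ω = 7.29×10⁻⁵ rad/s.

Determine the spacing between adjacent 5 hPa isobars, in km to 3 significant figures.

120 km

Coriolis parameter at 80°N:
f = 2Ω sin φ = 2 × 7.29×10⁻⁵ × sin 80° = 1.44×10⁻⁴ s⁻¹
Geostrophic balance rearranged: |∂P/∂n| = f ρ V_g
|∂P/∂n| = 1.44×10⁻⁴ × 0.765 × 38.0 = 4.17×10⁻³ Pa/m
Isobar spacing: Δn = ΔP/|∂P/∂n| = 500 Pa / 4.17×10⁻³ Pa/m = 119789 m ≈ 120 km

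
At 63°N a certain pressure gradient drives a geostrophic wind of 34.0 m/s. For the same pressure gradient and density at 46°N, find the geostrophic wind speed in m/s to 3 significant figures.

42.1 m/s

With the same pressure gradient and density, V_g ∝ 1/f ∝ 1/sin φ.
V₂ = V₁ · sin φ₁ / sin φ₂ = 34.0 × sin 63° / sin 46°
V₂ = 34.0 × 0.8910/0.7193 = 42.1 m/s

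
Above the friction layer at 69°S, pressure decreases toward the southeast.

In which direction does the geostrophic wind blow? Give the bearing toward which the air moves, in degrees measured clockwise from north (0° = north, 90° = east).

The pressure-gradient force points toward the southeast (bearing 135°).
Geostrophic balance: in the Southern Hemisphere the Coriolis force deflects motion to the left, so the geostrophic wind blows 90° to the left of the pressure-gradient force (low pressure on the right).
Rotating 135° by 90° counterclockwise gives 045° — the wind blows toward the northeast.

045°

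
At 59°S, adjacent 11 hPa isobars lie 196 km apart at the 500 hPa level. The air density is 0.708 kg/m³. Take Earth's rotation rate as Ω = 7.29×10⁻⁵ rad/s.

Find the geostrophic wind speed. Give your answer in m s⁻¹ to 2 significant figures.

Coriolis parameter at 59°S:
f = 2Ω sin φ = 2 × 7.29×10⁻⁵ × sin 59° = 1.25×10⁻⁴ s⁻¹
Pressure gradient: |∂P/∂n| = 1100 Pa / 196000 m = 5.61×10⁻³ Pa/m
Geostrophic balance (pressure-gradient force = Coriolis force):
V_g = (1/(fρ)) |∂P/∂n| = 5.61×10⁻³ / (1.25×10⁻⁴ × 0.708) = 63.4 m/s

63 m s⁻¹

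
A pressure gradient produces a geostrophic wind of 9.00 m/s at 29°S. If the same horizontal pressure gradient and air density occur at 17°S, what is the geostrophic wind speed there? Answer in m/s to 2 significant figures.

15 m/s

With the same pressure gradient and density, V_g ∝ 1/f ∝ 1/sin φ.
V₂ = V₁ · sin φ₁ / sin φ₂ = 9.00 × sin 29° / sin 17°
V₂ = 9.00 × 0.4848/0.2924 = 15 m/s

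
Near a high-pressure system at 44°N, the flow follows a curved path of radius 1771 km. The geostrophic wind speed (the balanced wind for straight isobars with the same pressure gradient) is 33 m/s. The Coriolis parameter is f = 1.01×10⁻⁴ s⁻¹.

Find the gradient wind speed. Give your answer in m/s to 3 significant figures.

Around a high, pressure-gradient force acts outward with centrifugal, so Coriolis balances both:
fV = (1/ρ)|∂P/∂n| + V²/R  →  V² − fR·V + fR·V_g = 0
With fR = 1.01×10⁻⁴ × 1771×10³ m = 179 m/s:
V = [fR − √((fR)² − 4 fR V_g)]/2 = [179 − √(179² − 4×179×33)]/2 = 43.7 m/s
Supergeostrophic (V > V_g = 33 m/s), as expected around a high.

43.7 m/s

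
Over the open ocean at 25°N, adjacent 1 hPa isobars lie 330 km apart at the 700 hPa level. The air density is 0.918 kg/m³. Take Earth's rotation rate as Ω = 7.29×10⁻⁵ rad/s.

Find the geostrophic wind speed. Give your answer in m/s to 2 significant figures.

Coriolis parameter at 25°N:
f = 2Ω sin φ = 2 × 7.29×10⁻⁵ × sin 25° = 6.16×10⁻⁵ s⁻¹
Pressure gradient: |∂P/∂n| = 100 Pa / 330000 m = 3.03×10⁻⁴ Pa/m
Geostrophic balance (pressure-gradient force = Coriolis force):
V_g = (1/(fρ)) |∂P/∂n| = 3.03×10⁻⁴ / (6.16×10⁻⁵ × 0.918) = 5.36 m/s

5.4 m/s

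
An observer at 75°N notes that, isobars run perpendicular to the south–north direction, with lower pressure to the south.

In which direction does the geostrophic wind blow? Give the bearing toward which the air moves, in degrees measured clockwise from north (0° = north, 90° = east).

The pressure-gradient force points toward the south (bearing 180°).
Geostrophic balance: in the Northern Hemisphere the Coriolis force deflects motion to the right, so the geostrophic wind blows 90° to the right of the pressure-gradient force (low pressure on the left).
Rotating 180° by 90° clockwise gives 270° — the wind blows toward the west.

270°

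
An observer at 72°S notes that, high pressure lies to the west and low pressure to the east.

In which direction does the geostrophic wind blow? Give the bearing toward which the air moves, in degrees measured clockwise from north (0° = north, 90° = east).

The pressure-gradient force points toward the east (bearing 090°).
Geostrophic balance: in the Southern Hemisphere the Coriolis force deflects motion to the left, so the geostrophic wind blows 90° to the left of the pressure-gradient force (low pressure on the right).
Rotating 090° by 90° counterclockwise gives 000° — the wind blows toward the north.

000°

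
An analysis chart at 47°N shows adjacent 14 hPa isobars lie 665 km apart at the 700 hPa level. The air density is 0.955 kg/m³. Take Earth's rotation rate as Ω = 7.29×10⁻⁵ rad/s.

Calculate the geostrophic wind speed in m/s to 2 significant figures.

21 m/s

Coriolis parameter at 47°N:
f = 2Ω sin φ = 2 × 7.29×10⁻⁵ × sin 47° = 1.07×10⁻⁴ s⁻¹
Pressure gradient: |∂P/∂n| = 1400 Pa / 665000 m = 2.11×10⁻³ Pa/m
Geostrophic balance (pressure-gradient force = Coriolis force):
V_g = (1/(fρ)) |∂P/∂n| = 2.11×10⁻³ / (1.07×10⁻⁴ × 0.955) = 20.7 m/s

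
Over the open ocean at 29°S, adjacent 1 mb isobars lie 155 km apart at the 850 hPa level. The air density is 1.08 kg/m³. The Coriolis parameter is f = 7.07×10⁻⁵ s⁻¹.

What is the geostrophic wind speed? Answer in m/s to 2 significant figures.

8.4 m/s

Pressure gradient: |∂P/∂n| = 100 Pa / 155000 m = 6.45×10⁻⁴ Pa/m
Geostrophic balance (pressure-gradient force = Coriolis force):
V_g = (1/(fρ)) |∂P/∂n| = 6.45×10⁻⁴ / (7.07×10⁻⁵ × 1.08) = 8.45 m/s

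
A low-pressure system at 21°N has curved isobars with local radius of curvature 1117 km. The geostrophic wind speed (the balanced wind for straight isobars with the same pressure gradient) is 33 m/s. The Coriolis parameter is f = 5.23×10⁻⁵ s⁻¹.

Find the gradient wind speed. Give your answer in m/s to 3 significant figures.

23.5 m/s

Around a low, centrifugal force acts outward with Coriolis, so pressure-gradient force balances both:
(1/ρ)|∂P/∂n| = fV + V²/R  →  V² + fR·V − fR·V_g = 0
With fR = 5.23×10⁻⁵ × 1117×10³ m = 58.4 m/s:
V = [−fR + √((fR)² + 4 fR V_g)]/2 = [−58.4 + √(58.4² + 4×58.4×33)]/2 = 23.5 m/s
Subgeostrophic (V < V_g = 33 m/s), as expected around a low.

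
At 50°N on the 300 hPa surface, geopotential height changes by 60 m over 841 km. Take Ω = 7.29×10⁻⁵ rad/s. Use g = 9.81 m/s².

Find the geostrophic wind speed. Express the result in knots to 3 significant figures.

12.2 knots

Coriolis parameter at 50°N:
f = 2Ω sin φ = 2 × 7.29×10⁻⁵ × sin 50° = 1.12×10⁻⁴ s⁻¹
Height gradient: |∂Z/∂n| = 60 m / 841000 m = 7.13×10⁻⁵
On a pressure surface, geostrophic balance gives V_g = (g/f)|∂Z/∂n|:
V_g = 9.81 × 7.13×10⁻⁵ / 1.12×10⁻⁴ = 6.27 m/s
Converting: 6.27 m/s × 1.944 = 12.2 knots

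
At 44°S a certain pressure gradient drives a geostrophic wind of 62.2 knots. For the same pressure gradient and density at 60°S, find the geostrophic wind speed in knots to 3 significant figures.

With the same pressure gradient and density, V_g ∝ 1/f ∝ 1/sin φ.
V₂ = V₁ · sin φ₁ / sin φ₂ = 62.2 × sin 44° / sin 60°
V₂ = 62.2 × 0.6947/0.8660 = 49.9 knots

49.9 knots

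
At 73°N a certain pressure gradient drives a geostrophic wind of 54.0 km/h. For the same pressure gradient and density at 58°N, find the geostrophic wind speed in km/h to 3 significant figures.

60.9 km/h

With the same pressure gradient and density, V_g ∝ 1/f ∝ 1/sin φ.
V₂ = V₁ · sin φ₁ / sin φ₂ = 54.0 × sin 73° / sin 58°
V₂ = 54.0 × 0.9563/0.8480 = 60.9 km/h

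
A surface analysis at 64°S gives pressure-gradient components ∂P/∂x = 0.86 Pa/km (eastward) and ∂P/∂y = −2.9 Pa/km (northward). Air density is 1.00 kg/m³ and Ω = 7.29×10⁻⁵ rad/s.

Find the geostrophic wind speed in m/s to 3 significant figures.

Coriolis parameter at 64°S:
f = 2Ω sin φ = 2 × 7.29×10⁻⁵ × sin 64° = 1.31×10⁻⁴ s⁻¹
In the Southern Hemisphere f is negative: f = −1.31×10⁻⁴ s⁻¹.
Component geostrophic relations (x east, y north):
u_g = −(1/(fρ)) ∂P/∂y,  v_g = (1/(fρ)) ∂P/∂x
u_g = −(−2.9×10⁻³)/(−1.31×10⁻⁴ × 1.00) = −22.1 m/s;  v_g = (0.86×10⁻³)/(−1.31×10⁻⁴ × 1.00) = −6.56 m/s
|V_g| = √(u_g² + v_g²) = 23.1 m/s

23.1 m/s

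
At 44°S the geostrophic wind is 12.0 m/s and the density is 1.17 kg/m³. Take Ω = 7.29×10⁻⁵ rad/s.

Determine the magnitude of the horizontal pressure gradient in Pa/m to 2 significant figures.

1.4×10⁻³ Pa/m

Coriolis parameter at 44°S:
f = 2Ω sin φ = 2 × 7.29×10⁻⁵ × sin 44° = 1.01×10⁻⁴ s⁻¹
Geostrophic balance rearranged: |∂P/∂n| = f ρ V_g
|∂P/∂n| = 1.01×10⁻⁴ × 1.17 × 12.0 = 1.42×10⁻³ Pa/m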